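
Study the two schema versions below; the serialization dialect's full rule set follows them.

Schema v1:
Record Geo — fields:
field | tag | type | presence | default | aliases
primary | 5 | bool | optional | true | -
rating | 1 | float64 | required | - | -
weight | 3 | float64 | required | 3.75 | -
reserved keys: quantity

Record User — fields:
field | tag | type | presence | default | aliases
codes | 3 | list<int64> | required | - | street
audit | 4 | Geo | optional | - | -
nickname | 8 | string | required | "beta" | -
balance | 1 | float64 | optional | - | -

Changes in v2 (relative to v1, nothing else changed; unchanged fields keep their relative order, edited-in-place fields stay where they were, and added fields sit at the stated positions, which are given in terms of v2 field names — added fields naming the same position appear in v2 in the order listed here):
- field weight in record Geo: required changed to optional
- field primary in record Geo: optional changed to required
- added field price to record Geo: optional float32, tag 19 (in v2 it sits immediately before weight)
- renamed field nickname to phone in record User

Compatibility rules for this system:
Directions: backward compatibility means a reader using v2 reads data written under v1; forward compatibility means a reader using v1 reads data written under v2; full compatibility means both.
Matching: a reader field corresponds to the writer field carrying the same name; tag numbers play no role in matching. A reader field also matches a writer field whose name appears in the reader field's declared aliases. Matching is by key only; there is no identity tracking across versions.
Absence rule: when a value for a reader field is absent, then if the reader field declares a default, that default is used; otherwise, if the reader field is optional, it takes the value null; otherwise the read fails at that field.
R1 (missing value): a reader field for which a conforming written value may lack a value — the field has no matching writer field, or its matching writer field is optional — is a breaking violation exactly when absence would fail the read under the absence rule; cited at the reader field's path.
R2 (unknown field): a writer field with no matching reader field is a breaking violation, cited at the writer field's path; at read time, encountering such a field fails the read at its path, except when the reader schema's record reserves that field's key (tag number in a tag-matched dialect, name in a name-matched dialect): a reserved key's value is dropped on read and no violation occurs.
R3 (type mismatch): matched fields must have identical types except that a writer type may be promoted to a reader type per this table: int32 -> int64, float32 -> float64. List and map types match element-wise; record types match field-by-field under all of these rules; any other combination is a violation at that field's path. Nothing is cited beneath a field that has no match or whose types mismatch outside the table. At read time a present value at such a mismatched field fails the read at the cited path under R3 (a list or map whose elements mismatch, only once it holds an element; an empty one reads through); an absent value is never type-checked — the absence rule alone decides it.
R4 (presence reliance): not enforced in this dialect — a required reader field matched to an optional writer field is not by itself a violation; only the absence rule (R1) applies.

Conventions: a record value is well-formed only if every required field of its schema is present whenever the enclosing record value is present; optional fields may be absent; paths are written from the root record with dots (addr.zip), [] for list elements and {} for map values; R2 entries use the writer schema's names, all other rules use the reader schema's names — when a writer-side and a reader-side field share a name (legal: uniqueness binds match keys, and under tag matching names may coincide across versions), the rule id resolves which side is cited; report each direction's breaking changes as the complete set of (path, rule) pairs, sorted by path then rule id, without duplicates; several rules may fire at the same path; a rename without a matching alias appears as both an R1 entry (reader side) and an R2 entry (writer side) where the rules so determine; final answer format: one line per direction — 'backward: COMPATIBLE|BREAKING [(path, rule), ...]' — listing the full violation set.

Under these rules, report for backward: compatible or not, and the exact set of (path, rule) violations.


backward: BREAKING [(nickname, R2)]

each type pair in User: writer, then reader
checking backward for User: reader v2 against writer v1:
  codes <- codes (list<int64> -> list<int64>, writer required)
  audit <- audit (Geo -> Geo, writer optional)
  phone: no writer-side match
  balance <- balance (float64 -> float64, writer optional)
  leftover writer field: nickname
  audit.primary <- audit.primary (bool -> bool, writer optional)
  audit.rating <- audit.rating (float64 -> float64, writer required)
  audit.price: no writer-side match
  audit.weight <- audit.weight (float64 -> float64, writer required)
  violation R2 at nickname
  => 1 violation(s): backward is BREAKING for User
the rest of the User diff is inert for this question:
  field weight in record Geo: required changed to optional -> no rule fires on it in User's dialect; the asked verdict holds
  field primary in record Geo: optional changed to required -> no rule fires on it in User's dialect; the asked verdict holds
  added field price to record Geo: optional float32, tag 19 (in v2 it sits immediately before weight) -> fires only in the forward direction of User, which is not asked here


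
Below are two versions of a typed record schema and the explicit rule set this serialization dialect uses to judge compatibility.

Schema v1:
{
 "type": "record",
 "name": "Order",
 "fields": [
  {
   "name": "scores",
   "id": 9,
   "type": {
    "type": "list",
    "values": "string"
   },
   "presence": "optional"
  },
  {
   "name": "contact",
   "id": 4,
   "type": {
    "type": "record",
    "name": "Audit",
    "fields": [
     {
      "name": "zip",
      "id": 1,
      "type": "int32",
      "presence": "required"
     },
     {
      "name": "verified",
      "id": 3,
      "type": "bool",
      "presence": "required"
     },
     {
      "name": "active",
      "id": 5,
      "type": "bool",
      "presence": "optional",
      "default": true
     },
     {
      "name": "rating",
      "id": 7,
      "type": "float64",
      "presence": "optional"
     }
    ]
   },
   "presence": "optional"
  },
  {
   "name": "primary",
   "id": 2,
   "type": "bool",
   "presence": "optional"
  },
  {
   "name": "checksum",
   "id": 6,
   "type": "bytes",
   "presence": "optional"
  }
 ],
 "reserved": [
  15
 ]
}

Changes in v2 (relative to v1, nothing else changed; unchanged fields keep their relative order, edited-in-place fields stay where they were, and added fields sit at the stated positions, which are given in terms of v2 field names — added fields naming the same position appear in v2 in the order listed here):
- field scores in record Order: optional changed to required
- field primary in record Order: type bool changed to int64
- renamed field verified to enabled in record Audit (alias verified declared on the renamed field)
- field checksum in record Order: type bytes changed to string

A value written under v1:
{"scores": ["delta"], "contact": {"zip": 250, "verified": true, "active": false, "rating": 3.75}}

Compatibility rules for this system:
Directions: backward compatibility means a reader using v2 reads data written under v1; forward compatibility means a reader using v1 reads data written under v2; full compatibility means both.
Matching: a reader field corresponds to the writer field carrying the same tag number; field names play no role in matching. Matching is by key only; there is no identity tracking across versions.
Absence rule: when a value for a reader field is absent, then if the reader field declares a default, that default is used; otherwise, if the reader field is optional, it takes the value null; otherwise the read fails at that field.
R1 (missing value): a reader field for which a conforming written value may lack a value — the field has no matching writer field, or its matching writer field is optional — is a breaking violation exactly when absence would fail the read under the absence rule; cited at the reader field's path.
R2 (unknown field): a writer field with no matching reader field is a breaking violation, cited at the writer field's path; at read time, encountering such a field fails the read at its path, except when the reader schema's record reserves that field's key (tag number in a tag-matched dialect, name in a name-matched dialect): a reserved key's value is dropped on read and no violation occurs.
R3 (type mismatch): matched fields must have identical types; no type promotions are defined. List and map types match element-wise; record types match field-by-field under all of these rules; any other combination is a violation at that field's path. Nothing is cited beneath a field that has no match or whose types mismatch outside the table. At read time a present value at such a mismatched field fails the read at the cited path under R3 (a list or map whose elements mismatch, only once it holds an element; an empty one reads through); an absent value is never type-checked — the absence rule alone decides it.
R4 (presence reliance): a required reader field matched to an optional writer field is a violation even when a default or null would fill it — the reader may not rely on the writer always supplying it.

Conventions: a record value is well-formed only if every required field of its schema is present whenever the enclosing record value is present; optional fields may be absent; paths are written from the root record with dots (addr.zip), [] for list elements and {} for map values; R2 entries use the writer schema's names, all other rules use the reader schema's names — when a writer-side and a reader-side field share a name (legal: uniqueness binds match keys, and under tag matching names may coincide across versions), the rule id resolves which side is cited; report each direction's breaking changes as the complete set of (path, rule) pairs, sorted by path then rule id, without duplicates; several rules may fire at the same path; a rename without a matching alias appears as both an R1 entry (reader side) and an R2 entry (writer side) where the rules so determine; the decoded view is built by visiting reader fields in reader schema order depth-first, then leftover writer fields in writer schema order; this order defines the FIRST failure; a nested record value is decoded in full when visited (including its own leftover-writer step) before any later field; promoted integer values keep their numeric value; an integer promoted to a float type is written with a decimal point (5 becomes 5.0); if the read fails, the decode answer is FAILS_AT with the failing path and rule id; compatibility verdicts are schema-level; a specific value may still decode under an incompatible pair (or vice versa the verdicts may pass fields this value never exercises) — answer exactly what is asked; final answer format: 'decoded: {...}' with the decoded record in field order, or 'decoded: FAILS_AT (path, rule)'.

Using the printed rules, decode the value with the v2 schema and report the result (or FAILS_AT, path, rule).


in Order below, arrows point writer -> reader
decoding the Order value with the v2 reader:
  scores := ["delta"]
  contact.zip := 250
  contact.enabled := true (from writer verified)
  contact.active := false
  contact.rating := 3.75
  primary := null (not supplied -> null)
  checksum := null (not supplied -> null)
  => decoded: {"scores": ["delta"], "contact": {"zip": 250, "enabled": true, "active": false, "rating": 3.75}, "primary": null, "checksum": null}
the rest of the Order diff is inert for this question:
  field scores in record Order: optional changed to required -> schema-level compatibility only; this Order value's decode is unchanged
  field primary in record Order: type bool changed to int64 -> schema-level compatibility only; this Order value's decode is unchanged
  field checksum in record Order: type bytes changed to string -> schema-level compatibility only; this Order value's decode is unchanged

decoded: {"scores": ["delta"], "contact": {"zip": 250, "enabled": true, "active": false, "rating": 3.75}, "primary": null, "checksum": null}


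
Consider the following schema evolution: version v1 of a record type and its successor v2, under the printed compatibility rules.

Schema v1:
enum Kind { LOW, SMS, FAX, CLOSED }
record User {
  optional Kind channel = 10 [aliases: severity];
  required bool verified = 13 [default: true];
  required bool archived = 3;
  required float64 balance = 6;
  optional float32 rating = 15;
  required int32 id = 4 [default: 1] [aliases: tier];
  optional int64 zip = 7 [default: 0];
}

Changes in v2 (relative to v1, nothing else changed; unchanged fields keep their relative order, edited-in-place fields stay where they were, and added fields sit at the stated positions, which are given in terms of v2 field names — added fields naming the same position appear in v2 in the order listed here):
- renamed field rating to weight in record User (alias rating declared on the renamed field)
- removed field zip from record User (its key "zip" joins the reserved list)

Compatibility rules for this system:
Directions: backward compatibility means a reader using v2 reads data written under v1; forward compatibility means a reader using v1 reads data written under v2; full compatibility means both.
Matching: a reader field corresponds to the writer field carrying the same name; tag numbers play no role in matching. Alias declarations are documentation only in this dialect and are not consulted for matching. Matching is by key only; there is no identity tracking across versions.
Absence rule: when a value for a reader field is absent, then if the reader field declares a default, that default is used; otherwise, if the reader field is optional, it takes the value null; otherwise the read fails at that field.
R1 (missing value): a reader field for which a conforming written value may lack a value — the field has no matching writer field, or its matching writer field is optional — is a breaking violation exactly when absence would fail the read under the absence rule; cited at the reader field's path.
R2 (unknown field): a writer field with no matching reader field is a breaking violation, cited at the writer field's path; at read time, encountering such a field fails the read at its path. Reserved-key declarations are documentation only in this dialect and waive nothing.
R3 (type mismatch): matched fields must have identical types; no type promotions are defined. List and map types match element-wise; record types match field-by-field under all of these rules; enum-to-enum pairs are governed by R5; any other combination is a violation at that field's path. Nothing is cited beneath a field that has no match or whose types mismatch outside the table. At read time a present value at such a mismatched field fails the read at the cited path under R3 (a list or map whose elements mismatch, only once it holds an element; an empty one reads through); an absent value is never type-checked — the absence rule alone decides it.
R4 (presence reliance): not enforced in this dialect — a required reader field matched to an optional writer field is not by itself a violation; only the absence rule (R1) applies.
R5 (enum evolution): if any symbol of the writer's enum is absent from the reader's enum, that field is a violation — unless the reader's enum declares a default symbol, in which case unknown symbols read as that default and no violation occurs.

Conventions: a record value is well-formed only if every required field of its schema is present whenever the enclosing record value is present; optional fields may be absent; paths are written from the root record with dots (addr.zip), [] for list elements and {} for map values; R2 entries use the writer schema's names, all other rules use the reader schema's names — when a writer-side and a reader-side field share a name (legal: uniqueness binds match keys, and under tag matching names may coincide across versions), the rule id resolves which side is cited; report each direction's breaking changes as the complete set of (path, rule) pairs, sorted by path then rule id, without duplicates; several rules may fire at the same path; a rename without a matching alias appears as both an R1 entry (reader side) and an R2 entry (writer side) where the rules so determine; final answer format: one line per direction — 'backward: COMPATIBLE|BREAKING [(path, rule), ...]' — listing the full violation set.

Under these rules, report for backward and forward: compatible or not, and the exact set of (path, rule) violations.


arrows below run writer -> reader for User
backward pass over User, reader schema v2, writer schema v1:
  channel <- channel (Kind -> Kind, writer optional)
  verified <- verified (bool -> bool, writer required)
  archived <- archived (bool -> bool, writer required)
  balance <- balance (float64 -> float64, writer required)
  no writer field matches reader weight
  id <- id (int32 -> int32, writer required)
  leftover writer field: rating
  leftover writer field: zip
  rule R2 violated at rating
  rule R2 violated at zip
  => backward verdict for User: BREAKING, 2 violation(s)
forward pass over User, reader schema v1, writer schema v2:
  channel <- channel (Kind -> Kind, writer optional)
  verified <- verified (bool -> bool, writer required)
  archived <- archived (bool -> bool, writer required)
  balance <- balance (float64 -> float64, writer required)
  no writer field matches reader rating
  id <- id (int32 -> int32, writer required)
  no writer field matches reader zip
  leftover writer field: weight
  rule R2 violated at weight
  => forward verdict for User: BREAKING, 1 violation(s)

backward: BREAKING [(rating, R2), (zip, R2)]; forward: BREAKING [(weight, R2)]


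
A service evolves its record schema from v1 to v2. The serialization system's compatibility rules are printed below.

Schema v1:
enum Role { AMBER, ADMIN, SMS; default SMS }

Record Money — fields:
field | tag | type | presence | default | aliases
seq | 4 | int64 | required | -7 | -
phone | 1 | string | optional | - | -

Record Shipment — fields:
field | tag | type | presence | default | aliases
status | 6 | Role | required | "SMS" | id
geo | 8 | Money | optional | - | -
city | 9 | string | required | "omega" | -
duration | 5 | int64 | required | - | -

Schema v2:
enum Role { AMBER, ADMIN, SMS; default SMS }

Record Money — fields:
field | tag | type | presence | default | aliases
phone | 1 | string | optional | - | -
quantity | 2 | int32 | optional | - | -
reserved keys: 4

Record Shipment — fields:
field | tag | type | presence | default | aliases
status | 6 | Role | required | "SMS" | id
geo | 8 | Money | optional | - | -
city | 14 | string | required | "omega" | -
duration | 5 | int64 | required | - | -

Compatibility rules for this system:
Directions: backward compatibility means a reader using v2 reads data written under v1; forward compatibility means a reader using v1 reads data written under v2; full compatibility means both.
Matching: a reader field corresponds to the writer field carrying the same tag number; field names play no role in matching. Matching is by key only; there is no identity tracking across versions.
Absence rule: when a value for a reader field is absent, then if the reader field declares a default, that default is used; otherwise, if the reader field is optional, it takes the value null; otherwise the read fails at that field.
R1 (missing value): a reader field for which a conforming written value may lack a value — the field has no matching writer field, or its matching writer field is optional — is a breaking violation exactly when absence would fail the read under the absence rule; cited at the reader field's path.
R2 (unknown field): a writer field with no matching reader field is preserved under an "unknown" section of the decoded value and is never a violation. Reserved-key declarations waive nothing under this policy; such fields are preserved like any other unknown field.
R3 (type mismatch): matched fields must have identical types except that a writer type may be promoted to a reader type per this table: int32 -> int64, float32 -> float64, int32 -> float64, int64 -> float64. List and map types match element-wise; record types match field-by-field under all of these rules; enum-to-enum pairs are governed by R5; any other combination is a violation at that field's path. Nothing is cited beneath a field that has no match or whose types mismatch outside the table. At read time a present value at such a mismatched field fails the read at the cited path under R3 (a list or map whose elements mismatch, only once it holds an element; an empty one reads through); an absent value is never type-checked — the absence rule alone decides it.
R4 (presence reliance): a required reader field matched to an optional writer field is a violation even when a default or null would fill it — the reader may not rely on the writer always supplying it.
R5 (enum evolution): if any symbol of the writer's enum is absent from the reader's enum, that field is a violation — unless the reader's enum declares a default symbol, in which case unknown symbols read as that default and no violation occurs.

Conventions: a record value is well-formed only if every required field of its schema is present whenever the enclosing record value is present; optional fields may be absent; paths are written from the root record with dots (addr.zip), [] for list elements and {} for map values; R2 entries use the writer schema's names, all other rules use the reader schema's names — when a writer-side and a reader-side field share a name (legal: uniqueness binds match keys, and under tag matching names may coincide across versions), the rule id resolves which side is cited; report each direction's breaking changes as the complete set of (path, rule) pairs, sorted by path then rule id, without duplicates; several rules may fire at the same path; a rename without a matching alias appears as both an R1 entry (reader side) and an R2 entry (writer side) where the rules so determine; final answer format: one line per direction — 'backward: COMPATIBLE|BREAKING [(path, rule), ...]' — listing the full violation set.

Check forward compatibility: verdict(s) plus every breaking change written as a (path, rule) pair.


forward: COMPATIBLE []

the writer's type comes first in each Shipment pair
forward for Shipment (reader v1, writer v2):
  Role -> Role, writer required: status aligns to status
  Money -> Money, writer optional: geo aligns to geo
  no writer field matches reader city
  int64 -> int64, writer required: duration aligns to duration
  writer field city has no reader counterpart
  no writer field matches reader geo.seq
  string -> string, writer optional: geo.phone aligns to geo.phone
  writer field geo.quantity has no reader counterpart
  => no violations; forward on Shipment: COMPATIBLE
remaining Shipment differences; none change what is asked:
  field city in record Shipment: tag 9 changed to 14 -> triggers nothing under Shipment's printed rules — same verdict
  removed field seq from record Money (its key 4 joins the reserved list) -> triggers nothing under Shipment's printed rules — same verdict
  added field quantity to record Money: optional int32, tag 2 (in v2 it sits last) -> triggers nothing under Shipment's printed rules — same verdict


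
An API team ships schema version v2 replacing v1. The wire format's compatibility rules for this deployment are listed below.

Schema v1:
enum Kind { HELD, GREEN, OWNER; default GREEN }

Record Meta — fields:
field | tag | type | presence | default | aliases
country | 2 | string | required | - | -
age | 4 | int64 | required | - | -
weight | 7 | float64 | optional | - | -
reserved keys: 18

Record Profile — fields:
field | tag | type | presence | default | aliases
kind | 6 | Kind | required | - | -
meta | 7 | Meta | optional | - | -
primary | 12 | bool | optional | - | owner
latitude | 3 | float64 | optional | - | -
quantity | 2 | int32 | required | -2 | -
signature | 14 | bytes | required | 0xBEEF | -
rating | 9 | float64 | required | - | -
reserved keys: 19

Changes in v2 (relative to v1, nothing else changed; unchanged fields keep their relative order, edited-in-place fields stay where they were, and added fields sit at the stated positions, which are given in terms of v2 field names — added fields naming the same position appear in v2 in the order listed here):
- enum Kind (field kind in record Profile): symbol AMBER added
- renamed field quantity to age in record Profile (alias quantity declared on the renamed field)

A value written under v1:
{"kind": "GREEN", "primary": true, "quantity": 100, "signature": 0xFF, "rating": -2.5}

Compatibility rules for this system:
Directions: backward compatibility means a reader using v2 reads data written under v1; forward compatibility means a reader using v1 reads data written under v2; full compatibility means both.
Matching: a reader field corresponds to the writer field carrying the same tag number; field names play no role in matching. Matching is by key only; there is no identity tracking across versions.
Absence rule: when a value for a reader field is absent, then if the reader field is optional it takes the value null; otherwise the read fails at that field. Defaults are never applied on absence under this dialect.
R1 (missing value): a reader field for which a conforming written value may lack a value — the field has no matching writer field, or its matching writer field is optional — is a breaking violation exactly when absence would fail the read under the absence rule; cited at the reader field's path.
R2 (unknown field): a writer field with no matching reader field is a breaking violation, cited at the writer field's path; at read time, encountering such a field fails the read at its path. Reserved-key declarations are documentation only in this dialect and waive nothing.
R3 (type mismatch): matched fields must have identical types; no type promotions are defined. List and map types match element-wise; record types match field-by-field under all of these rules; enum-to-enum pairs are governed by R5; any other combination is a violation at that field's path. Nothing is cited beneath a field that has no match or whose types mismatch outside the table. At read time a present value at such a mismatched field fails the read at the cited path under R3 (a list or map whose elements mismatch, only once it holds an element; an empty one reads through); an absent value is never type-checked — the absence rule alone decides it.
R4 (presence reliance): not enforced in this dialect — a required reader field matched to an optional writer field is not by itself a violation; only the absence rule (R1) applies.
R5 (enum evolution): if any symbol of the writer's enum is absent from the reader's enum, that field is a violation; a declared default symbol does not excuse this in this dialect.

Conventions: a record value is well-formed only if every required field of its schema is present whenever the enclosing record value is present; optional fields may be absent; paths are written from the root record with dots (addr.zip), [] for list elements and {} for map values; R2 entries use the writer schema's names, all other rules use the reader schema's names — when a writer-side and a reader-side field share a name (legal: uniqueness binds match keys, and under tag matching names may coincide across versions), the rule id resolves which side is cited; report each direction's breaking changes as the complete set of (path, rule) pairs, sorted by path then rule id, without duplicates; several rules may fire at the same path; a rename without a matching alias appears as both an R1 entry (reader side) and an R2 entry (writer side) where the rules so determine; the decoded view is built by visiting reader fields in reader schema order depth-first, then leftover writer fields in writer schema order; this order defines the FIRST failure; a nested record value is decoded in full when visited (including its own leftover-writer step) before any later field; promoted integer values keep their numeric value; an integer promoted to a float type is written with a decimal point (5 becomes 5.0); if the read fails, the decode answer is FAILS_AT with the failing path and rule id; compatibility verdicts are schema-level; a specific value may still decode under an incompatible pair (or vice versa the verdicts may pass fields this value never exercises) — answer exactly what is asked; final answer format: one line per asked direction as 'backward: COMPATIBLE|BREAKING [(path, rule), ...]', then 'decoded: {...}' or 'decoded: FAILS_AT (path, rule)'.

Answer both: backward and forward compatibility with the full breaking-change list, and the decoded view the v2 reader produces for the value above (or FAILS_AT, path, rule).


backward: COMPATIBLE []; forward: BREAKING [(kind, R5)]; decoded: {"kind": "GREEN", "meta": null, "primary": true, "latitude": null, "age": 100, "signature": 0xFF, "rating": -2.5}

the writer's type comes first in each Profile pair
backward on Profile — v2 reading data written by v1:
  kind <- kind (Kind -> Kind, writer required)
  meta <- meta (Meta -> Meta, writer optional)
  primary <- primary (bool -> bool, writer optional)
  latitude <- latitude (float64 -> float64, writer optional)
  age <- quantity (int32 -> int32, writer required)
  signature <- signature (bytes -> bytes, writer required)
  rating <- rating (float64 -> float64, writer required)
  meta.country <- meta.country (string -> string, writer required)
  meta.age <- meta.age (int64 -> int64, writer required)
  meta.weight <- meta.weight (float64 -> float64, writer optional)
  => backward verdict for Profile: COMPATIBLE, no violations
forward on Profile — v1 reading data written by v2:
  kind <- kind (Kind -> Kind, writer required)
  meta <- meta (Meta -> Meta, writer optional)
  primary <- primary (bool -> bool, writer optional)
  latitude <- latitude (float64 -> float64, writer optional)
  quantity <- age (int32 -> int32, writer required)
  signature <- signature (bytes -> bytes, writer required)
  rating <- rating (float64 -> float64, writer required)
  meta.country <- meta.country (string -> string, writer required)
  meta.age <- meta.age (int64 -> int64, writer required)
  meta.weight <- meta.weight (float64 -> float64, writer optional)
  rule R5 violated at kind
  forward on Profile therefore BREAKING (1)
migrating the Profile value to v2:
  kind := "GREEN"
  meta := null (absent, optional -> null)
  primary := true
  latitude := null (absent, optional -> null)
  age := 100 (from writer quantity)
  signature := 0xFF
  rating := -2.5
  => decoded: {"kind": "GREEN", "meta": null, "primary": true, "latitude": null, "age": 100, "signature": 0xFF, "rating": -2.5}


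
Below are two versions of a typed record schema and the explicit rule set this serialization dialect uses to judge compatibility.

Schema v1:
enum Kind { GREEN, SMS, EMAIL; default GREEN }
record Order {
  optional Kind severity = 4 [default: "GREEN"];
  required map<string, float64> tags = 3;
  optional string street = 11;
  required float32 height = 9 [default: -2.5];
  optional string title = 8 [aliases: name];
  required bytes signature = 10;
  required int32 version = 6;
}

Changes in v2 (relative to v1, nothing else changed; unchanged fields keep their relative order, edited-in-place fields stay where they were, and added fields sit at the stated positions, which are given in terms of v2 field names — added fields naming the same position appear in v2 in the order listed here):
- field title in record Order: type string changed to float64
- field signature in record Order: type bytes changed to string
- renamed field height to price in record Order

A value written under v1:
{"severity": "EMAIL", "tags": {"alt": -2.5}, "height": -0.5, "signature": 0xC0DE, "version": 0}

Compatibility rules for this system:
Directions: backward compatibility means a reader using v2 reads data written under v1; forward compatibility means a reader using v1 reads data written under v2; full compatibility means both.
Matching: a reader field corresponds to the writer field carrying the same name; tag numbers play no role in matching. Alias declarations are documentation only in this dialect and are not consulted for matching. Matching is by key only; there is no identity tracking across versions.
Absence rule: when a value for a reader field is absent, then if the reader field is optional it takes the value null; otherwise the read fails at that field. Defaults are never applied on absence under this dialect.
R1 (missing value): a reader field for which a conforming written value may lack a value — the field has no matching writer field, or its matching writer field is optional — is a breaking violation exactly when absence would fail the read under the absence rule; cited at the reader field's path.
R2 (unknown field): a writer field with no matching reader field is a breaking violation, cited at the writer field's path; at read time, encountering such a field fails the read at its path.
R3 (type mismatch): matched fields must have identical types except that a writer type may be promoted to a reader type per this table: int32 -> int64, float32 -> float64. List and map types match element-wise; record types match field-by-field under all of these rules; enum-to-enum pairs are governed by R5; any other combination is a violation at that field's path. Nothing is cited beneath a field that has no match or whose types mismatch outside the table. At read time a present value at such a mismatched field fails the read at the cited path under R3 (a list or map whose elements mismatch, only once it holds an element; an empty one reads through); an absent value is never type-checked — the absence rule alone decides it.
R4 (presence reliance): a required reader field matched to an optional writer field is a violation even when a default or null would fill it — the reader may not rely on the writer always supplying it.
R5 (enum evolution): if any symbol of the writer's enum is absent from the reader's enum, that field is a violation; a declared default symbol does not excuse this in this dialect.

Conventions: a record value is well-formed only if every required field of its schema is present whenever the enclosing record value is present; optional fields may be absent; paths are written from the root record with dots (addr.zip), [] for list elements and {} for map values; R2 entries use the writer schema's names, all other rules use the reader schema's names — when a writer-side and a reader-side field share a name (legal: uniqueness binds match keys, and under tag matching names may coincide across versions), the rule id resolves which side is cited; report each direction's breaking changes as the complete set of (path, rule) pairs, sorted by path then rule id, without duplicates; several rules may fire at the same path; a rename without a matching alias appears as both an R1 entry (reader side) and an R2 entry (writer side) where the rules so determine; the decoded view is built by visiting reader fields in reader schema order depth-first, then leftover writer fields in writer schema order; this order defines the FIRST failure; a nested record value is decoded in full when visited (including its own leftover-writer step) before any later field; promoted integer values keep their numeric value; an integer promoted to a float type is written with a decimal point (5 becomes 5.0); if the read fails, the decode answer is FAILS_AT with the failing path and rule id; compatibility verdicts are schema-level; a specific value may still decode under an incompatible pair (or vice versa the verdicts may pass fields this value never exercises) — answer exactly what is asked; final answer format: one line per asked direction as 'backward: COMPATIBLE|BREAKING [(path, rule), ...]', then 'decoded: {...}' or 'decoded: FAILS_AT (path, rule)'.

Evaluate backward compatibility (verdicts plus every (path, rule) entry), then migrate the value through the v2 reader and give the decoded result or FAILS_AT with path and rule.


in Order below, arrows point writer -> reader
backward on Order — v2 reading data written by v1:
  severity: Kind -> Kind, writer optional; from severity
  tags: map<string, float64> -> map<string, float64>, writer required; from tags
  street: string -> string, writer optional; from street
  price has no writer counterpart
  title: string -> float64, writer optional; from title
  signature: bytes -> string, writer required; from signature
  version: int32 -> int32, writer required; from version
  writer field height has no reader counterpart
  rule R2 violated at height
  rule R1 violated at price
  rule R3 violated at signature
  rule R3 violated at title
  => backward: BREAKING (4)
decode (reader v2):
  severity := "EMAIL"
  tags := {"alt": -2.5}
  street := null (not supplied -> null)
  read fails at price under R1 (no fill)
  => FAILS_AT (price, R1)

backward: BREAKING [(height, R2), (price, R1), (signature, R3), (title, R3)]; decoded: FAILS_AT (price, R1)


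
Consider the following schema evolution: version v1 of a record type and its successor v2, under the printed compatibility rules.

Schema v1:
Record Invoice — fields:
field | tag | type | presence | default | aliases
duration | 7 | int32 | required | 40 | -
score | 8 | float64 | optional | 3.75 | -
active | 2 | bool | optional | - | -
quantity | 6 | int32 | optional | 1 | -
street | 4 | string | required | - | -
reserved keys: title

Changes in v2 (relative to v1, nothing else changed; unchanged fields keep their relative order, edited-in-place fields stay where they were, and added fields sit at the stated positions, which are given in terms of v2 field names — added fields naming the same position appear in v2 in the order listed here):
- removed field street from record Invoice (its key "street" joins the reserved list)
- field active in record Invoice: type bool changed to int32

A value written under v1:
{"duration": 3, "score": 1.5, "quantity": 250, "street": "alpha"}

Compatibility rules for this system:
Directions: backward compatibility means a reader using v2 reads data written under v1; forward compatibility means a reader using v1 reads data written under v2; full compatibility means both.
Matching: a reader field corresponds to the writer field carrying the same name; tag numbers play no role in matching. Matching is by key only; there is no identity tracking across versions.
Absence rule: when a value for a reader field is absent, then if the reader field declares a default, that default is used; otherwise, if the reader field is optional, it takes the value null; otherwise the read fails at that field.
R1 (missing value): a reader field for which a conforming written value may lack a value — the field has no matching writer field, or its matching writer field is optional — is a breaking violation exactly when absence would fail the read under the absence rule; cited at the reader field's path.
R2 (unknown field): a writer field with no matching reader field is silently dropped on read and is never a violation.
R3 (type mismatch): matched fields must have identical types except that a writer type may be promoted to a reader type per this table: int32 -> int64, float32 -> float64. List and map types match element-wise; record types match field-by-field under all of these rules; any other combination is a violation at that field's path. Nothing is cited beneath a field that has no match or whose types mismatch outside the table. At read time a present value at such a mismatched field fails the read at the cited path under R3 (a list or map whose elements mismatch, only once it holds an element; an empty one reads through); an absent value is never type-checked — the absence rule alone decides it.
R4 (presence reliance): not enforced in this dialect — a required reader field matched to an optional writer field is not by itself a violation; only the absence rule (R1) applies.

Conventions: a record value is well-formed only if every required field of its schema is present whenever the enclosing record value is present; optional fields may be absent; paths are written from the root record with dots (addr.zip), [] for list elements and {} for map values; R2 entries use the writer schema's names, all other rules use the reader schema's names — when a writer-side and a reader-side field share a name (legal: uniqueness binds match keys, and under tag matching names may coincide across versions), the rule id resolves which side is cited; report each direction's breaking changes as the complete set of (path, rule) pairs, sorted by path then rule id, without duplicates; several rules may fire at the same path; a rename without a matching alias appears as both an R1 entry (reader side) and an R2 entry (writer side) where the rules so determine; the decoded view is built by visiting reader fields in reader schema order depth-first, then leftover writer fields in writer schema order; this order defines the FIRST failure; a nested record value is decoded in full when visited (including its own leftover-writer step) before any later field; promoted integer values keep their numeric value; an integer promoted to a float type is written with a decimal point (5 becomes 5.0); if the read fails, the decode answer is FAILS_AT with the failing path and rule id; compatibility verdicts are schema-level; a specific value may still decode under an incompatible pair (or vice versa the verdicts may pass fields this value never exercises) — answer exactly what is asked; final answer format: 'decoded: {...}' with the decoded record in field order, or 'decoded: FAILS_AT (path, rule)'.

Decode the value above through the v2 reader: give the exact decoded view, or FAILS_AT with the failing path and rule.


decoded: {"duration": 3, "score": 1.5, "active": null, "quantity": 250}

each type pair in Invoice: writer, then reader
decoding the Invoice value with the v2 reader:
  duration := 3
  score := 1.5
  active := null (missing; optional => null)
  quantity := 250
  writer street: no reader field; dropped
  => decoded: {"duration": 3, "score": 1.5, "active": null, "quantity": 250}
ruling out the remaining Invoice differences:
  field active in record Invoice: type bool changed to int32 -> a verdict-level change on Invoice — the shown value reads the same
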